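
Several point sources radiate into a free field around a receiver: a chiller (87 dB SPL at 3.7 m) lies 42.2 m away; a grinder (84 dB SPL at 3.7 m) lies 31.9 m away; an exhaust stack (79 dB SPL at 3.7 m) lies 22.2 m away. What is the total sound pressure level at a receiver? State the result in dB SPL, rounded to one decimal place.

69.7 dB SPL

Apply inverse-square spreading to bring every level to the receiver, then sum 10^(L/10).
chiller: 87 − 20·log₁₀(42.2/3.7) = 87 − 21.14 = 65.86 dB SPL.
grinder: 84 − 20·log₁₀(31.9/3.7) = 84 − 18.71 = 65.29 dB SPL.
exhaust stack: 79 − 20·log₁₀(22.2/3.7) = 79 − 15.56 = 63.44 dB SPL.
Σ 10^(L/10) = 9.439e+06 → L_total = 10·log₁₀(9.439e+06) = 69.75 dB SPL.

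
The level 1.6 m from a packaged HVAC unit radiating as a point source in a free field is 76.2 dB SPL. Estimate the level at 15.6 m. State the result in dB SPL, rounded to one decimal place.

56.4 dB SPL

For a point source, L₂ = L₁ − 20·log₁₀(r₂/r₁).
L₂ = 76.2 − 20·log₁₀(15.6/1.6) = 76.2 − 19.780 = 56.42 dB SPL.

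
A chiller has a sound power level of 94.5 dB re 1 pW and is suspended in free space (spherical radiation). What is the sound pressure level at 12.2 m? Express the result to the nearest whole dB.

The power spreads over a sphere of area 4π·r², so L_p = L_w − 10·log₁₀(4π·r²).
4π·r² = 1870 m², 10·log₁₀ of that is 32.719 dB.
L_p = 94.5 − 32.719 = 61.78 dB.

62 dB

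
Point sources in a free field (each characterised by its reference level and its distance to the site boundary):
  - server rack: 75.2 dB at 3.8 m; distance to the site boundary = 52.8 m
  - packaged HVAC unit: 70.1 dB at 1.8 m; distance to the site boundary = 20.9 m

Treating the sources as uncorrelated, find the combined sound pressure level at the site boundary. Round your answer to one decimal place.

53.9 dB

Apply inverse-square spreading to bring every level to the receiver, then sum 10^(L/10).
server rack: 75.2 − 20·log₁₀(52.8/3.8) = 75.2 − 22.86 = 52.34 dB.
packaged HVAC unit: 70.1 − 20·log₁₀(20.9/1.8) = 70.1 − 21.30 = 48.80 dB.
Σ 10^(L/10) = 2.474e+05 → L_total = 10·log₁₀(2.474e+05) = 53.93 dB.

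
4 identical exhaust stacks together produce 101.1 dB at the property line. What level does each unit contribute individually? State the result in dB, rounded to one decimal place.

95.1 dB

For N identical incoherent sources L_total = L₁ + 10·log₁₀ N, so L₁ = 101.1 − 10·log₁₀(4) = 101.1 − 6.021.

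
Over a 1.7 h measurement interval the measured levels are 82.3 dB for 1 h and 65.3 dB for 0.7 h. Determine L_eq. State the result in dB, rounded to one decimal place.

80.1 dB

L_eq = 10·log₁₀[(1/T)·Σ tᵢ·10^(Lᵢ/10)] with T = 1.7 h.
Σ tᵢ·10^(Lᵢ/10) = 1·10^(82.3/10) + 0.7·10^(65.3/10) = 1.722e+08.
L_eq = 10·log₁₀(1.722e+08/1.7) = 80.06 dB.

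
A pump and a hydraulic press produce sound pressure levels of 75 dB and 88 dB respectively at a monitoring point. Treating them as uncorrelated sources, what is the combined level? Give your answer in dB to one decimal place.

88.2 dB

Incoherent sources combine by intensity addition: L_total = 10·log₁₀(Σ 10^(L_i/10)).
Σ 10^(L/10) = 10^(75/10) + 10^(88/10) = 6.626e+08.
L_total = 10·log₁₀(6.626e+08) = 88.21 dB.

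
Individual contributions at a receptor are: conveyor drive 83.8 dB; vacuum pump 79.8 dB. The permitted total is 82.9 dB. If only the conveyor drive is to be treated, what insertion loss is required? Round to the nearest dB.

4 dB

The untreated sources together contribute 10^(79.8/10) = 9.550e+07, i.e. 79.80 dB.
To meet 82.9 dB overall, the treated conveyor drive may contribute at most 10^(82.9/10) − 9.550e+07 = 9.949e+07, i.e. 79.98 dB.
So the conveyor drive must be reduced from 83.8 to 79.98 dB: IL = 3.82 dB.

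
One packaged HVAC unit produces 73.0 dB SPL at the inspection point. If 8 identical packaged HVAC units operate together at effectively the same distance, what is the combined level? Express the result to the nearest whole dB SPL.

With 8 equal, uncorrelated contributions the intensity is 8× that of one unit, giving a rise of 10·log₁₀ 8.
L_total = 73.0 + 10·log₁₀(8) = 73.0 + 9.031 = 82.03 dB SPL.

82 dB SPL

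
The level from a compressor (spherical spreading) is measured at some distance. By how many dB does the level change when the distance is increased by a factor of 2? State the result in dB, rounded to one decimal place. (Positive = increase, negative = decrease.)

With spherical spreading the level changes by −20·log₁₀(r₂/r₁).
ΔL = −20·log₁₀(2) = -6.02 dB.

-6.0 dB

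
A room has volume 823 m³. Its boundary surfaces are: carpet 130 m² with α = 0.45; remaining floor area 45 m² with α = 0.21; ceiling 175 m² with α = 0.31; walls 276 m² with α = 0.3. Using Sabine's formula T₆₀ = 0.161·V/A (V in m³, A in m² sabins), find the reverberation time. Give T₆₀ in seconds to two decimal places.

Summing Sᵢαᵢ: 130·0.45 + 45·0.21 + 175·0.31 + 276·0.3 = 205.00 m².
T₆₀ = 0.161 × 823 / 205.00 = 0.646 s.

0.65 s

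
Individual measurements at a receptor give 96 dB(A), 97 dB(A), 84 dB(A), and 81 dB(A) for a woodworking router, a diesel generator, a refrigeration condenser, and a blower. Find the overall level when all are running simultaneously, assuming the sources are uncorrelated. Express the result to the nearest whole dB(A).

Incoherent sources combine by intensity addition: L_total = 10·log₁₀(Σ 10^(L_i/10)).
Σ 10^(L/10) = 10^(96/10) + 10^(97/10) + 10^(84/10) + 10^(81/10) = 9.370e+09.
L_total = 10·log₁₀(9.370e+09) = 99.72 dB(A).

100 dB(A)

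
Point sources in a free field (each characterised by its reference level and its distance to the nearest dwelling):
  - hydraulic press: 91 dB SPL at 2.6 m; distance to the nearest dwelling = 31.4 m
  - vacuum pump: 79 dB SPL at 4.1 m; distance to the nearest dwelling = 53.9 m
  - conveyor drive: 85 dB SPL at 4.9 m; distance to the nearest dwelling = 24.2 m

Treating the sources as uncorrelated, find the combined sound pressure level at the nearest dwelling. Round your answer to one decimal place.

73.4 dB SPL

First find each source's level at the receiver (point-source: −20·log₁₀(r/r_ref)), then combine on an intensity basis.
hydraulic press: 91 − 20·log₁₀(31.4/2.6) = 91 − 21.64 = 69.36 dB SPL.
vacuum pump: 79 − 20·log₁₀(53.9/4.1) = 79 − 22.38 = 56.62 dB SPL.
conveyor drive: 85 − 20·log₁₀(24.2/4.9) = 85 − 13.87 = 71.13 dB SPL.
Σ 10^(L/10) = 2.206e+07 → L_total = 10·log₁₀(2.206e+07) = 73.44 dB SPL.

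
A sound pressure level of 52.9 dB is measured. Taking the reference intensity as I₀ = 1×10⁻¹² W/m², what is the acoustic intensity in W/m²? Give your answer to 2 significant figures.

I = I₀·10^(L/10) = 10⁻¹² × 10^(52.9/10) = 10^(-6.710).

1.9e-07 W/m²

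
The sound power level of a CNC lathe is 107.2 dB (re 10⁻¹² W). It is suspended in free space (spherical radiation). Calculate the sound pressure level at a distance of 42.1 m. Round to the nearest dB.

L_p = L_w − 10·log₁₀(4π·r²) with r = 42.1 m.
4π·r² = 2.227e+04 m², 10·log₁₀ of that is 43.478 dB.
L_p = 107.2 − 43.478 = 63.72 dB.

64 dB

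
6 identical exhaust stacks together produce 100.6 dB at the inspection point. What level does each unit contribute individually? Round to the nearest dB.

93 dB

6 equal contributions raise the level by 10·log₁₀ 6 = 7.782 dB, so each unit alone gives 100.6 − 7.782.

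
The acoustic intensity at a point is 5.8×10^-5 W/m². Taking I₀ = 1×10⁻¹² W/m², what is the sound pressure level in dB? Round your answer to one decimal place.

77.6 dB

L = 10·log₁₀(I/I₀) = 10·log₁₀(5.8×10^-5/10⁻¹²) = 10·log₁₀(5.8×10^7).
L = 10·(0.7634 + 7) = 77.63 dB.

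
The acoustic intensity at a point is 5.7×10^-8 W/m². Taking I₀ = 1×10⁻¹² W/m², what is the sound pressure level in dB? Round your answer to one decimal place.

47.6 dB

I/I₀ = 5.7×10^-8/10⁻¹² = 5.7×10^4, and L = 10·log₁₀(I/I₀).
L = 10·(0.7559 + 4) = 47.56 dB.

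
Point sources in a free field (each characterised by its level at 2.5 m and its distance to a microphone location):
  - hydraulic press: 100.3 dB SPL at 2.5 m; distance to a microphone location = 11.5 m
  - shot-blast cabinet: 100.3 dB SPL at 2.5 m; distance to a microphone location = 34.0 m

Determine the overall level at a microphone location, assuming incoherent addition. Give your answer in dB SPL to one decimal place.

First find each source's level at the receiver (point-source: −20·log₁₀(r/r_ref)), then combine on an intensity basis.
hydraulic press: 100.3 − 20·log₁₀(11.5/2.5) = 100.3 − 13.26 = 87.04 dB SPL.
shot-blast cabinet: 100.3 − 20·log₁₀(34.0/2.5) = 100.3 − 22.67 = 77.63 dB SPL.
Σ 10^(L/10) = 5.643e+08 → L_total = 10·log₁₀(5.643e+08) = 87.52 dB SPL.

87.5 dB SPL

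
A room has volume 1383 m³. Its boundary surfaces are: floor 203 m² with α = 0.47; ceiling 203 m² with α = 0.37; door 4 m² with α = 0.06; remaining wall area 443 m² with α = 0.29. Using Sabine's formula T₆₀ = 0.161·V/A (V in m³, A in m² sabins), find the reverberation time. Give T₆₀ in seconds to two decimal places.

A = Σ Sᵢαᵢ = 203·0.47 + 203·0.37 + 4·0.06 + 443·0.29 = 299.23 m².
T₆₀ = 0.161·V/A = 0.161·1383/299.23 = 0.744 s.

0.74 s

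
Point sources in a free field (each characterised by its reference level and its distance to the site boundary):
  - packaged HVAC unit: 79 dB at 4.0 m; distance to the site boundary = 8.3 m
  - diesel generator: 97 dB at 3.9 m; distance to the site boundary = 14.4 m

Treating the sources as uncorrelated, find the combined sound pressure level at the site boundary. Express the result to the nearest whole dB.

86 dB

Propagate each source to the receiver with L = L_ref − 20·log₁₀(r/r_ref), then add intensities.
packaged HVAC unit: 79 − 20·log₁₀(8.3/4.0) = 79 − 6.34 = 72.66 dB.
diesel generator: 97 − 20·log₁₀(14.4/3.9) = 97 − 11.35 = 85.65 dB.
Σ 10^(L/10) = 3.861e+08 → L_total = 10·log₁₀(3.861e+08) = 85.87 dB.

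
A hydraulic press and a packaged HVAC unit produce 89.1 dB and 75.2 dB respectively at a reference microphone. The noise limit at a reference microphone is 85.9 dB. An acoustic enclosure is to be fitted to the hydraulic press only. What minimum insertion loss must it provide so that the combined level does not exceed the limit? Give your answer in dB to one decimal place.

3.6 dB

The untreated sources together contribute 10^(75.2/10) = 3.311e+07, i.e. 75.20 dB.
To meet 85.9 dB overall, the treated hydraulic press may contribute at most 10^(85.9/10) − 3.311e+07 = 3.559e+08, i.e. 85.51 dB.
So the hydraulic press must be reduced from 89.1 to 85.51 dB: IL = 3.59 dB.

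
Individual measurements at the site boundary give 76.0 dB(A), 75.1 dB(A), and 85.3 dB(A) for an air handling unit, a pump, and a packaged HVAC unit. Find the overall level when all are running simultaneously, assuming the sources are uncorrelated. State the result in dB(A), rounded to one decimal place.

86.1 dB(A)

For uncorrelated sources the intensities add, so convert each level to linear form, sum, and take 10·log₁₀ of the total.
Σ 10^(L/10) = 10^(76.0/10) + 10^(75.1/10) + 10^(85.3/10) = 4.110e+08.
L_total = 10·log₁₀(4.110e+08) = 86.14 dB(A).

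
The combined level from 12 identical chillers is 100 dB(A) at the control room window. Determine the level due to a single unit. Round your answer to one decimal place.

Dividing the total intensity by 12 lowers the level by 10·log₁₀ 12 = 10.792 dB: L₁ = 100 − 10.792.

89.2 dB(A)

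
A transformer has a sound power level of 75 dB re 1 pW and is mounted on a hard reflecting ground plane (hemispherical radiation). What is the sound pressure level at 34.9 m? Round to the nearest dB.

36 dB

L_p = L_w − 10·log₁₀(2π·r²) with r = 34.9 m.
2π·r² = 7653 m², 10·log₁₀ of that is 38.838 dB.
L_p = 75 − 38.838 = 36.16 dB.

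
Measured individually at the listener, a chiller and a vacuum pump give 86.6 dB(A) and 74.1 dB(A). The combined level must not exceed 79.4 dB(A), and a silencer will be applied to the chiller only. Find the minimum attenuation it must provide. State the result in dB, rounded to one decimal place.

Everything except the chiller sums to 10^(74.1/10) = 2.570e+07 in linear terms, 74.10 dB(A).
To meet 79.4 dB(A) overall, the treated chiller may contribute at most 10^(79.4/10) − 2.570e+07 = 6.139e+07, i.e. 77.88 dB(A).
Required insertion loss = 86.6 − 77.88 = 8.72 dB.

8.7 dB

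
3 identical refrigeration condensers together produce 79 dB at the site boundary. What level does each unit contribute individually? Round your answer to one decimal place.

Dividing the total intensity by 3 lowers the level by 10·log₁₀ 3 = 4.771 dB: L₁ = 79 − 4.771.

74.2 dB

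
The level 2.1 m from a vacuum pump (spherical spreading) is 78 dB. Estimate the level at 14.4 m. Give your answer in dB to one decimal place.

Spherical spreading from a point source gives a 20·log₁₀(r₂/r₁) drop.
L₂ = 78 − 20·log₁₀(14.4/2.1) = 78 − 16.723 = 61.28 dB.

61.3 dB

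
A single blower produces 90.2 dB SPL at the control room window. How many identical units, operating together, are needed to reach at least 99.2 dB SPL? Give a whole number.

The shortfall is 99.2 − 90.2 = 9.0 dB, and N units add 10·log₁₀ N, so need 10·log₁₀ N ≥ 9.0.
N ≥ 10^(9.0/10) = 7.943, so N = 8.

8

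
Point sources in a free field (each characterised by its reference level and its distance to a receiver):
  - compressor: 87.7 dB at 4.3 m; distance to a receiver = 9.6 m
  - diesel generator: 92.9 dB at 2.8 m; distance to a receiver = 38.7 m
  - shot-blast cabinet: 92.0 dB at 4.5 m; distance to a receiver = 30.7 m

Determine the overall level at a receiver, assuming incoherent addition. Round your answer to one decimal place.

First find each source's level at the receiver (point-source: −20·log₁₀(r/r_ref)), then combine on an intensity basis.
compressor: 87.7 − 20·log₁₀(9.6/4.3) = 87.7 − 6.98 = 80.72 dB.
diesel generator: 92.9 − 20·log₁₀(38.7/2.8) = 92.9 − 22.81 = 70.09 dB.
shot-blast cabinet: 92.0 − 20·log₁₀(30.7/4.5) = 92.0 − 16.68 = 75.32 dB.
Σ 10^(L/10) = 1.624e+08 → L_total = 10·log₁₀(1.624e+08) = 82.11 dB.

82.1 dB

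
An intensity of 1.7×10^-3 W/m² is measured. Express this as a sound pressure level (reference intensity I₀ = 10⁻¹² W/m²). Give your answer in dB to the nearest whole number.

Dividing by I₀ shifts the exponent by 12: I/I₀ = 1.7×10^9.
L = 10·(0.2304 + 9) = 92.30 dB.

92 dB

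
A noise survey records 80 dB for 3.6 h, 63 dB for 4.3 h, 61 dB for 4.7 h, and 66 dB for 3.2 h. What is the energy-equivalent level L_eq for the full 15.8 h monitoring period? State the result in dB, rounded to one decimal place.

73.9 dB

The energy average is taken in the linear domain: L_eq = 10·log₁₀[(Σ tᵢ·10^(Lᵢ/10))/T], T = 15.8 h.
Σ tᵢ·10^(Lᵢ/10) = 3.6·10^(80/10) + 4.3·10^(63/10) + 4.7·10^(61/10) + 3.2·10^(66/10) = 3.872e+08.
L_eq = 10·log₁₀(3.872e+08/15.8) = 73.89 dB.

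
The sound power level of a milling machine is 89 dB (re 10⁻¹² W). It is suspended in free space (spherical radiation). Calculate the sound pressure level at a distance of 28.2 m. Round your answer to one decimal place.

The power spreads over a sphere of area 4π·r², so L_p = L_w − 10·log₁₀(4π·r²).
4π·r² = 9993 m², 10·log₁₀ of that is 39.997 dB.
L_p = 89 − 39.997 = 49.00 dB.

49.0 dB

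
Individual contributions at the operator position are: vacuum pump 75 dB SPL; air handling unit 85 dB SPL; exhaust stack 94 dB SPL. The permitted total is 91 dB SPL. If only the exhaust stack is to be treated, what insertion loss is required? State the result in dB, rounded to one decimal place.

4.4 dB

Everything except the exhaust stack sums to 10^(75/10) + 10^(85/10) = 3.479e+08 in linear terms, 85.41 dB SPL.
The limit corresponds to 10^(91/10) = 1.259e+09; subtracting the fixed part leaves 9.111e+08 for the exhaust stack, i.e. 89.60 dB SPL.
So the exhaust stack must be reduced from 94 to 89.60 dB SPL: IL = 4.40 dB.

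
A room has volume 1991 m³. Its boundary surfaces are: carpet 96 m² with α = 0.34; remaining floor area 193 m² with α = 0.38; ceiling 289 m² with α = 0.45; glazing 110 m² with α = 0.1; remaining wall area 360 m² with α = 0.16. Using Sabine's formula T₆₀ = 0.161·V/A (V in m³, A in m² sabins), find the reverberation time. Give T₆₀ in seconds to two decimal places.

1.05 s

A = Σ Sᵢαᵢ = 96·0.34 + 193·0.38 + 289·0.45 + 110·0.1 + 360·0.16 = 304.63 m².
T₆₀ = 0.161·V/A = 0.161·1991/304.63 = 1.052 s.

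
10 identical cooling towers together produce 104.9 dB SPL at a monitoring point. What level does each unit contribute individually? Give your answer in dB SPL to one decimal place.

For N identical incoherent sources L_total = L₁ + 10·log₁₀ N, so L₁ = 104.9 − 10·log₁₀(10) = 104.9 − 10.000.

94.9 dB SPL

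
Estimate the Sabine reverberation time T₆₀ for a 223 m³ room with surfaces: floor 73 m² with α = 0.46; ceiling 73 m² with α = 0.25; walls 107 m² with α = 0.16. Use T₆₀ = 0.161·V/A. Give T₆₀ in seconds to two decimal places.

0.52 s

Summing Sᵢαᵢ: 73·0.46 + 73·0.25 + 107·0.16 = 68.95 m².
T₆₀ = 0.161·V/A = 0.161·223/68.95 = 0.521 s.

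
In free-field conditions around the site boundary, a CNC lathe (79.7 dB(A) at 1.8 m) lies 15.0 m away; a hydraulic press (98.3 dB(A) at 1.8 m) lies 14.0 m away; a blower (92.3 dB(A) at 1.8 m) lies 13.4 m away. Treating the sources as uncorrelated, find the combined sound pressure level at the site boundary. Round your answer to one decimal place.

81.6 dB(A)

First find each source's level at the receiver (point-source: −20·log₁₀(r/r_ref)), then combine on an intensity basis.
CNC lathe: 79.7 − 20·log₁₀(15.0/1.8) = 79.7 − 18.42 = 61.28 dB(A).
hydraulic press: 98.3 − 20·log₁₀(14.0/1.8) = 98.3 − 17.82 = 80.48 dB(A).
blower: 92.3 − 20·log₁₀(13.4/1.8) = 92.3 − 17.44 = 74.86 dB(A).
Σ 10^(L/10) = 1.437e+08 → L_total = 10·log₁₀(1.437e+08) = 81.58 dB(A).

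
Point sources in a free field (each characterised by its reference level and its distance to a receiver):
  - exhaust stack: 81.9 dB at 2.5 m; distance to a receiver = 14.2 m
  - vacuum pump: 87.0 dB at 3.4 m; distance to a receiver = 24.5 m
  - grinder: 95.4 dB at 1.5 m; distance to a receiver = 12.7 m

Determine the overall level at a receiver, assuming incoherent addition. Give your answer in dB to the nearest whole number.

78 dB

First find each source's level at the receiver (point-source: −20·log₁₀(r/r_ref)), then combine on an intensity basis.
exhaust stack: 81.9 − 20·log₁₀(14.2/2.5) = 81.9 − 15.09 = 66.81 dB.
vacuum pump: 87.0 − 20·log₁₀(24.5/3.4) = 87.0 − 17.15 = 69.85 dB.
grinder: 95.4 − 20·log₁₀(12.7/1.5) = 95.4 − 18.55 = 76.85 dB.
Σ 10^(L/10) = 6.282e+07 → L_total = 10·log₁₀(6.282e+07) = 77.98 dB.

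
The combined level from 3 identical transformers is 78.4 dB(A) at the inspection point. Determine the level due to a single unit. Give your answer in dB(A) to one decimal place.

3 equal contributions raise the level by 10·log₁₀ 3 = 4.771 dB, so each unit alone gives 78.4 − 4.771.

73.6 dB(A)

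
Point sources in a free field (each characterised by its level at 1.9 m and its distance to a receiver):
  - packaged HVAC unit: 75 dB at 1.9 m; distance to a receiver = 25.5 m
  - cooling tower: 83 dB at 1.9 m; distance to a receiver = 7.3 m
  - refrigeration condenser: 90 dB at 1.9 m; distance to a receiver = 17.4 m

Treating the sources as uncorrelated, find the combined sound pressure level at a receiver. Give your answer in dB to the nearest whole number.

Apply inverse-square spreading to bring every level to the receiver, then sum 10^(L/10).
packaged HVAC unit: 75 − 20·log₁₀(25.5/1.9) = 75 − 22.56 = 52.44 dB.
cooling tower: 83 − 20·log₁₀(7.3/1.9) = 83 − 11.69 = 71.31 dB.
refrigeration condenser: 90 − 20·log₁₀(17.4/1.9) = 90 − 19.24 = 70.76 dB.
Σ 10^(L/10) = 2.562e+07 → L_total = 10·log₁₀(2.562e+07) = 74.09 dB.

74 dB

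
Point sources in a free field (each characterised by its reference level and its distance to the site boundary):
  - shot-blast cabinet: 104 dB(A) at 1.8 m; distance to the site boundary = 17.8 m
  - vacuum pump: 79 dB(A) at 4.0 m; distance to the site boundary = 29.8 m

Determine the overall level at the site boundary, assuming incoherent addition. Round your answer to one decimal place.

84.1 dB(A)

First find each source's level at the receiver (point-source: −20·log₁₀(r/r_ref)), then combine on an intensity basis.
shot-blast cabinet: 104 − 20·log₁₀(17.8/1.8) = 104 − 19.90 = 84.10 dB(A).
vacuum pump: 79 − 20·log₁₀(29.8/4.0) = 79 − 17.44 = 61.56 dB(A).
Σ 10^(L/10) = 2.583e+08 → L_total = 10·log₁₀(2.583e+08) = 84.12 dB(A).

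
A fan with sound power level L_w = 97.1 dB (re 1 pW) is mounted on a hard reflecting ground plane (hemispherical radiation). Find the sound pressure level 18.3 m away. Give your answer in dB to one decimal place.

L_p = L_w − 10·log₁₀(2π·r²) with r = 18.3 m.
2π·r² = 2104 m², 10·log₁₀ of that is 33.231 dB.
L_p = 97.1 − 33.231 = 63.87 dB.

63.9 dB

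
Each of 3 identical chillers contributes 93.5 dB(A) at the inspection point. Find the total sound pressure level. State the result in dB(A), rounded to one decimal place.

N identical incoherent sources raise the level by 10·log₁₀ N.
L_total = 93.5 + 10·log₁₀(3) = 93.5 + 4.771 = 98.27 dB(A).

98.3 dB(A)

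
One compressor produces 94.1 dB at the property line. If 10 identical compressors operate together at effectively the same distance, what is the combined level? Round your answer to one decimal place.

104.1 dB

L_total = L₁ + 10·log₁₀ N for N identical incoherent sources.
L_total = 94.1 + 10·log₁₀(10) = 94.1 + 10.000 = 104.10 dB.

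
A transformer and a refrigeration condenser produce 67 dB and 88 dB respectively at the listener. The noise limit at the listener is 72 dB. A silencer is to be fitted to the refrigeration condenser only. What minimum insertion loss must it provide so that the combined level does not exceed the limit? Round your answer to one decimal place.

Everything except the refrigeration condenser sums to 10^(67/10) = 5.012e+06 in linear terms, 67.00 dB.
To meet 72 dB overall, the treated refrigeration condenser may contribute at most 10^(72/10) − 5.012e+06 = 1.084e+07, i.e. 70.35 dB.
Required insertion loss = 88 − 70.35 = 17.65 dB.

17.7 dB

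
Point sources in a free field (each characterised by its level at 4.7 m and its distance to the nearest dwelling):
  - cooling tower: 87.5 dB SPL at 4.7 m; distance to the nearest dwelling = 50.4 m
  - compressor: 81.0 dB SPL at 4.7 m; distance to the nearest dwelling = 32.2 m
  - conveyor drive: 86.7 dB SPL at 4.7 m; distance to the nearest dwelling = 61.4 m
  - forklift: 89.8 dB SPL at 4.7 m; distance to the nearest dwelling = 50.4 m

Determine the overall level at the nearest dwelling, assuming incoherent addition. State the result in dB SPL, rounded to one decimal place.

72.7 dB SPL

Apply inverse-square spreading to bring every level to the receiver, then sum 10^(L/10).
cooling tower: 87.5 − 20·log₁₀(50.4/4.7) = 87.5 − 20.61 = 66.89 dB SPL.
compressor: 81.0 − 20·log₁₀(32.2/4.7) = 81.0 − 16.72 = 64.28 dB SPL.
conveyor drive: 86.7 − 20·log₁₀(61.4/4.7) = 86.7 − 22.32 = 64.38 dB SPL.
forklift: 89.8 − 20·log₁₀(50.4/4.7) = 89.8 − 20.61 = 69.19 dB SPL.
Σ 10^(L/10) = 1.862e+07 → L_total = 10·log₁₀(1.862e+07) = 72.70 dB SPL.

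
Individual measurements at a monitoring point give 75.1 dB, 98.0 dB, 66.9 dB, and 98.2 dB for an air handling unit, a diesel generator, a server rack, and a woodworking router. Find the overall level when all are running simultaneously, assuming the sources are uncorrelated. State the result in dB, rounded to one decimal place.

For uncorrelated sources the intensities add, so convert each level to linear form, sum, and take 10·log₁₀ of the total.
Σ 10^(L/10) = 10^(75.1/10) + 10^(98.0/10) + 10^(66.9/10) + 10^(98.2/10) = 1.295e+10.
L_total = 10·log₁₀(1.295e+10) = 101.12 dB.

101.1 dB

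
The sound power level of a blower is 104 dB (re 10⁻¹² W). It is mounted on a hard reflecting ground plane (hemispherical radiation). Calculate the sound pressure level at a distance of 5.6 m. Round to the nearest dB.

L_p = L_w − 10·log₁₀(2π·r²) with r = 5.6 m.
2π·r² = 197 m², 10·log₁₀ of that is 22.946 dB.
L_p = 104 − 22.946 = 81.05 dB.

81 dB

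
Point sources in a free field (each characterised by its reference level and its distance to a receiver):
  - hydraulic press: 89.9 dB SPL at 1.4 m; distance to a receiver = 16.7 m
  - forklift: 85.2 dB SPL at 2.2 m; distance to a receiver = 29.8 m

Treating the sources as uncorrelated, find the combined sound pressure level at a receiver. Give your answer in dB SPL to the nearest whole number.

Apply inverse-square spreading to bring every level to the receiver, then sum 10^(L/10).
hydraulic press: 89.9 − 20·log₁₀(16.7/1.4) = 89.9 − 21.53 = 68.37 dB SPL.
forklift: 85.2 − 20·log₁₀(29.8/2.2) = 85.2 − 22.64 = 62.56 dB SPL.
Σ 10^(L/10) = 8.673e+06 → L_total = 10·log₁₀(8.673e+06) = 69.38 dB SPL.

69 dB SPL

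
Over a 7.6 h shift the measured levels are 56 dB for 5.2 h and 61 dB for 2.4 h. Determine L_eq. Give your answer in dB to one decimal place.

The energy average is taken in the linear domain: L_eq = 10·log₁₀[(Σ tᵢ·10^(Lᵢ/10))/T], T = 7.6 h.
Σ tᵢ·10^(Lᵢ/10) = 5.2·10^(56/10) + 2.4·10^(61/10) = 5.092e+06.
L_eq = 10·log₁₀(5.092e+06/7.6) = 58.26 dB.

58.3 dB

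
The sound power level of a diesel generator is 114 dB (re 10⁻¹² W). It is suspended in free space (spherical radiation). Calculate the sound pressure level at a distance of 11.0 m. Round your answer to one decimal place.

82.2 dB

The power spreads over a sphere of area 4π·r², so L_p = L_w − 10·log₁₀(4π·r²).
4π·r² = 1521 m², 10·log₁₀ of that is 31.820 dB.
L_p = 114 − 31.820 = 82.18 dB.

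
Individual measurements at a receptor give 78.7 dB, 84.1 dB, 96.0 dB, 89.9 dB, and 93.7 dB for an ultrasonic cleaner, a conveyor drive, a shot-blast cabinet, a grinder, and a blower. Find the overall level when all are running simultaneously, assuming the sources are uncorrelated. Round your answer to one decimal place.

98.8 dB

For uncorrelated sources the intensities add, so convert each level to linear form, sum, and take 10·log₁₀ of the total.
Σ 10^(L/10) = 10^(78.7/10) + 10^(84.1/10) + 10^(96.0/10) + 10^(89.9/10) + 10^(93.7/10) = 7.634e+09.
L_total = 10·log₁₀(7.634e+09) = 98.83 dB.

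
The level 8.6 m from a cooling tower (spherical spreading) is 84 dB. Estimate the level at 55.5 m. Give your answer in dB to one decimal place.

67.8 dB

Spherical spreading from a point source gives a 20·log₁₀(r₂/r₁) drop.
L₂ = 84 − 20·log₁₀(55.5/8.6) = 84 − 16.196 = 67.80 dB.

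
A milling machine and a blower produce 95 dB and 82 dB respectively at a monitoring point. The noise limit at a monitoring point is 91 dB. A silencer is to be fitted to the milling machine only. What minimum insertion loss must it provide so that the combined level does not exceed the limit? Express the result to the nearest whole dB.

Fixed contribution from the other source: Σ 10^(L/10) = 10^(82/10) = 1.585e+08 (82.00 dB).
The limit corresponds to 10^(91/10) = 1.259e+09; subtracting the fixed part leaves 1.100e+09 for the milling machine, i.e. 90.42 dB.
So the milling machine must be reduced from 95 to 90.42 dB: IL = 4.58 dB.

5 dB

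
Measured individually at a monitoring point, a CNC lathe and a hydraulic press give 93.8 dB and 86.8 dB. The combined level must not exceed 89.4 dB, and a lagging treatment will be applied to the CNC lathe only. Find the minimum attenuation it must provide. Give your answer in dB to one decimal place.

7.9 dB

The untreated sources together contribute 10^(86.8/10) = 4.786e+08, i.e. 86.80 dB.
The limit corresponds to 10^(89.4/10) = 8.710e+08; subtracting the fixed part leaves 3.923e+08 for the CNC lathe, i.e. 85.94 dB.
Required insertion loss = 93.8 − 85.94 = 7.86 dB.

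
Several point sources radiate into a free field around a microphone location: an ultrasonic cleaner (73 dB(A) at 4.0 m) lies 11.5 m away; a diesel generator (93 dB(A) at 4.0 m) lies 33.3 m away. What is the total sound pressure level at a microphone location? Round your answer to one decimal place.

Apply inverse-square spreading to bring every level to the receiver, then sum 10^(L/10).
ultrasonic cleaner: 73 − 20·log₁₀(11.5/4.0) = 73 − 9.17 = 63.83 dB(A).
diesel generator: 93 − 20·log₁₀(33.3/4.0) = 93 − 18.41 = 74.59 dB(A).
Σ 10^(L/10) = 3.120e+07 → L_total = 10·log₁₀(3.120e+07) = 74.94 dB(A).

74.9 dB(A)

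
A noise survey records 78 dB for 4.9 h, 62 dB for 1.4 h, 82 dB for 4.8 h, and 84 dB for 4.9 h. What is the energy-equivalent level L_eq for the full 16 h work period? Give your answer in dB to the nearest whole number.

82 dB

Weight each interval's intensity by its duration and average over T = 16 h:
Σ tᵢ·10^(Lᵢ/10) = 4.9·10^(78/10) + 1.4·10^(62/10) + 4.8·10^(82/10) + 4.9·10^(84/10) = 2.303e+09.
L_eq = 10·log₁₀(2.303e+09/16) = 81.58 dB.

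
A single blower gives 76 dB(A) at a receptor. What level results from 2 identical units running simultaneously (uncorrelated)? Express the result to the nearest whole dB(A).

79 dB(A)

With 2 equal, uncorrelated contributions the intensity is 2× that of one unit, giving a rise of 10·log₁₀ 2.
L_total = 76 + 10·log₁₀(2) = 76 + 3.010 = 79.01 dB(A).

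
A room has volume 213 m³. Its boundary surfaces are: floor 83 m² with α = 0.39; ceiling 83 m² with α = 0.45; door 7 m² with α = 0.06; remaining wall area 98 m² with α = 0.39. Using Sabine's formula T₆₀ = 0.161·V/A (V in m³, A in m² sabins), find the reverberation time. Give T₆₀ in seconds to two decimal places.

Summing Sᵢαᵢ: 83·0.39 + 83·0.45 + 7·0.06 + 98·0.39 = 108.36 m².
T₆₀ = 0.161·V/A = 0.161·213/108.36 = 0.316 s.

0.32 s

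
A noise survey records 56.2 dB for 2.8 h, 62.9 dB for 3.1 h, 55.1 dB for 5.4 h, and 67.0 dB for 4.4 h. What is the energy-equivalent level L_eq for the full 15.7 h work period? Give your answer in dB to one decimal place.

63.0 dB

The energy average is taken in the linear domain: L_eq = 10·log₁₀[(Σ tᵢ·10^(Lᵢ/10))/T], T = 15.7 h.
Σ tᵢ·10^(Lᵢ/10) = 2.8·10^(56.2/10) + 3.1·10^(62.9/10) + 5.4·10^(55.1/10) + 4.4·10^(67.0/10) = 3.101e+07.
L_eq = 10·log₁₀(3.101e+07/15.7) = 62.96 dB.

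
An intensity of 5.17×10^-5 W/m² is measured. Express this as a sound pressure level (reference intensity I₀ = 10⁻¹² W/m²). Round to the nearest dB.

77 dB

L = 10·log₁₀(I/I₀) = 10·log₁₀(5.17×10^-5/10⁻¹²) = 10·log₁₀(5.17×10^7).
L = 10·(0.7135 + 7) = 77.13 dB.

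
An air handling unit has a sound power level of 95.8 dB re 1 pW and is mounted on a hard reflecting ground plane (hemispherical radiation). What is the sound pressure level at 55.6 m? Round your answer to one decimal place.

Free-field hemispherical radiation: L_p = L_w − 10·log₁₀(2π·r²), r = 55.6 m.
2π·r² = 1.942e+04 m², 10·log₁₀ of that is 42.883 dB.
L_p = 95.8 − 42.883 = 52.92 dB.

52.9 dB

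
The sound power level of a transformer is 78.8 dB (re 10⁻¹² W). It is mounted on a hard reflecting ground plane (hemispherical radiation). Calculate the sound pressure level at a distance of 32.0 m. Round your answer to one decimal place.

L_p = L_w − 10·log₁₀(2π·r²) with r = 32.0 m.
2π·r² = 6434 m², 10·log₁₀ of that is 38.085 dB.
L_p = 78.8 − 38.085 = 40.72 dB.

40.7 dB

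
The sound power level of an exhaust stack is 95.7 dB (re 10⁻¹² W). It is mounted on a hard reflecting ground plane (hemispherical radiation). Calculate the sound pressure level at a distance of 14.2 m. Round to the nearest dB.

65 dB

Free-field hemispherical radiation: L_p = L_w − 10·log₁₀(2π·r²), r = 14.2 m.
2π·r² = 1267 m², 10·log₁₀ of that is 31.028 dB.
L_p = 95.7 − 31.028 = 64.67 dB.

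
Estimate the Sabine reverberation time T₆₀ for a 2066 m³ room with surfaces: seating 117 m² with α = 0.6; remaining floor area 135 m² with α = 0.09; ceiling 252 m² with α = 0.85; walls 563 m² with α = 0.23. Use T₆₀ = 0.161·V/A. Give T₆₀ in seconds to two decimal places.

Total absorption A = 117·0.6 + 135·0.09 + 252·0.85 + 563·0.23 = 426.04 m² sabins.
T₆₀ = 0.161 × 2066 / 426.04 = 0.781 s.

0.78 s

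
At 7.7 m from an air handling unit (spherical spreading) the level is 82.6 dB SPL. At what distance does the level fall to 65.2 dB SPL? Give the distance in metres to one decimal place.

57.1 m

Point-source spreading drops the level by 20·log₁₀(r₂/r₁); inverting, r₂/r₁ = 10^(ΔL/20).
r₂ = 7.7·10^((82.6−65.2)/20) = 7.7·10^(17.4/20) = 57.08 m.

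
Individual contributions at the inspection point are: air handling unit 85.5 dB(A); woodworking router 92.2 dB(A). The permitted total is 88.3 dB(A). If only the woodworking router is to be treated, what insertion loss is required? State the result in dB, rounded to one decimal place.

7.1 dB

The untreated sources together contribute 10^(85.5/10) = 3.548e+08, i.e. 85.50 dB(A).
To meet 88.3 dB(A) overall, the treated woodworking router may contribute at most 10^(88.3/10) − 3.548e+08 = 3.213e+08, i.e. 85.07 dB(A).
So the woodworking router must be reduced from 92.2 to 85.07 dB(A): IL = 7.13 dB.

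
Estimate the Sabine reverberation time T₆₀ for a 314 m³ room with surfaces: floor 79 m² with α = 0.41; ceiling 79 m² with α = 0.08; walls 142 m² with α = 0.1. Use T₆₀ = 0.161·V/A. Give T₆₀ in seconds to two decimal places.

0.96 s

Summing Sᵢαᵢ: 79·0.41 + 79·0.08 + 142·0.1 = 52.91 m².
T₆₀ = 0.161·V/A = 0.161·314/52.91 = 0.955 s.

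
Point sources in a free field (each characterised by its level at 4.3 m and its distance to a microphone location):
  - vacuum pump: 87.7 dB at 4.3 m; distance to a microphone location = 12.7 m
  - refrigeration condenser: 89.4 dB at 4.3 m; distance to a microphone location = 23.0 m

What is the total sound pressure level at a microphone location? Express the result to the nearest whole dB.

Apply inverse-square spreading to bring every level to the receiver, then sum 10^(L/10).
vacuum pump: 87.7 − 20·log₁₀(12.7/4.3) = 87.7 − 9.41 = 78.29 dB.
refrigeration condenser: 89.4 − 20·log₁₀(23.0/4.3) = 89.4 − 14.57 = 74.83 dB.
Σ 10^(L/10) = 9.795e+07 → L_total = 10·log₁₀(9.795e+07) = 79.91 dB.

80 dB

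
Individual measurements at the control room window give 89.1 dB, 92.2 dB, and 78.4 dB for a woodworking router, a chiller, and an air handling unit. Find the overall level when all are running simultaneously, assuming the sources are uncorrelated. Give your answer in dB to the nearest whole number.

Incoherent sources combine by intensity addition: L_total = 10·log₁₀(Σ 10^(L_i/10)).
Σ 10^(L/10) = 10^(89.1/10) + 10^(92.2/10) + 10^(78.4/10) = 2.542e+09.
L_total = 10·log₁₀(2.542e+09) = 94.05 dB.

94 dB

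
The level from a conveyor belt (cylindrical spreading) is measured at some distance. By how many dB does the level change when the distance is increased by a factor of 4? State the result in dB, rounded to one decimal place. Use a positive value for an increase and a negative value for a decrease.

Line-source spreading: ΔL = −10·log₁₀(r₂/r₁).
ΔL = −10·log₁₀(4) = -6.02 dB.

-6.0 dB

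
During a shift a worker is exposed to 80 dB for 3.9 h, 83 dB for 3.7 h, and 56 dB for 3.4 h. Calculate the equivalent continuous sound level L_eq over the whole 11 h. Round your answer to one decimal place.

Weight each interval's intensity by its duration and average over T = 11 h:
Σ tᵢ·10^(Lᵢ/10) = 3.9·10^(80/10) + 3.7·10^(83/10) + 3.4·10^(56/10) = 1.130e+09.
L_eq = 10·log₁₀(1.130e+09/11) = 80.12 dB.

80.1 dB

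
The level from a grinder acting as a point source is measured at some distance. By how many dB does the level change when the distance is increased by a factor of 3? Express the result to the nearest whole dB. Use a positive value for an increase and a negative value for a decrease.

-10 dB

Point-source spreading: ΔL = −20·log₁₀(r₂/r₁).
ΔL = −20·log₁₀(3) = -9.54 dB.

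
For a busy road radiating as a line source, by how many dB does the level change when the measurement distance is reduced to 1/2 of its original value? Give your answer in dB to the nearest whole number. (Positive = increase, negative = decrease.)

+3 dB

With cylindrical spreading the level changes by −10·log₁₀(r₂/r₁).
ΔL = −10·log₁₀(0.5) = +3.01 dB.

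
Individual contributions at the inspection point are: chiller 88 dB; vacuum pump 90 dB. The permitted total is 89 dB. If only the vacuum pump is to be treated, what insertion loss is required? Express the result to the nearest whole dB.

8 dB

The untreated sources together contribute 10^(88/10) = 6.310e+08, i.e. 88.00 dB.
The limit corresponds to 10^(89/10) = 7.943e+08; subtracting the fixed part leaves 1.634e+08 for the vacuum pump, i.e. 82.13 dB.
So the vacuum pump must be reduced from 90 to 82.13 dB: IL = 7.87 dB.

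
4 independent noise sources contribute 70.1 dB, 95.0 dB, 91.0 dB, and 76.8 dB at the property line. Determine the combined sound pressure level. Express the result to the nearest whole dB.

Incoherent sources combine by intensity addition: L_total = 10·log₁₀(Σ 10^(L_i/10)).
Σ 10^(L/10) = 10^(70.1/10) + 10^(95.0/10) + 10^(91.0/10) + 10^(76.8/10) = 4.479e+09.
L_total = 10·log₁₀(4.479e+09) = 96.51 dB.

97 dB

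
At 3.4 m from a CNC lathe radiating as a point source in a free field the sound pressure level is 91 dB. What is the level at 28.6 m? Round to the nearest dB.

73 dB

For a point source, L₂ = L₁ − 20·log₁₀(r₂/r₁).
L₂ = 91 − 20·log₁₀(28.6/3.4) = 91 − 18.498 = 72.50 dB.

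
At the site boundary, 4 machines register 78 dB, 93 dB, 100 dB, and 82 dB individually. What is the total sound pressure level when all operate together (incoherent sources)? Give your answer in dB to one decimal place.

Incoherent sources combine by intensity addition: L_total = 10·log₁₀(Σ 10^(L_i/10)).
Σ 10^(L/10) = 10^(78/10) + 10^(93/10) + 10^(100/10) + 10^(82/10) = 1.222e+10.
L_total = 10·log₁₀(1.222e+10) = 100.87 dB.

100.9 dB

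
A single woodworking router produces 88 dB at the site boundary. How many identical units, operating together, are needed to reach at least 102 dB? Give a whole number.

The shortfall is 102 − 88 = 14.0 dB, and N units add 10·log₁₀ N, so need 10·log₁₀ N ≥ 14.0.
N ≥ 10^(14.0/10) = 25.119, so N = 26.

26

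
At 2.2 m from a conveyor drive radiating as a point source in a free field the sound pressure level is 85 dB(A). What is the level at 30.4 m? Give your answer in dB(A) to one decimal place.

62.2 dB(A)

Point-source attenuation: ΔL = 20·log₁₀(r₂/r₁) = 20·log₁₀(30.4/2.2) = 22.809 dB.
L₂ = 85 − 20·log₁₀(30.4/2.2) = 85 − 22.809 = 62.19 dB(A).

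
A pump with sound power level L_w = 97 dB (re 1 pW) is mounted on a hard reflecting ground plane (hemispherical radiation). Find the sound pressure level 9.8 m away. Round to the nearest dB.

Free-field hemispherical radiation: L_p = L_w − 10·log₁₀(2π·r²), r = 9.8 m.
2π·r² = 603.4 m², 10·log₁₀ of that is 27.806 dB.
L_p = 97 − 27.806 = 69.19 dB.

69 dB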